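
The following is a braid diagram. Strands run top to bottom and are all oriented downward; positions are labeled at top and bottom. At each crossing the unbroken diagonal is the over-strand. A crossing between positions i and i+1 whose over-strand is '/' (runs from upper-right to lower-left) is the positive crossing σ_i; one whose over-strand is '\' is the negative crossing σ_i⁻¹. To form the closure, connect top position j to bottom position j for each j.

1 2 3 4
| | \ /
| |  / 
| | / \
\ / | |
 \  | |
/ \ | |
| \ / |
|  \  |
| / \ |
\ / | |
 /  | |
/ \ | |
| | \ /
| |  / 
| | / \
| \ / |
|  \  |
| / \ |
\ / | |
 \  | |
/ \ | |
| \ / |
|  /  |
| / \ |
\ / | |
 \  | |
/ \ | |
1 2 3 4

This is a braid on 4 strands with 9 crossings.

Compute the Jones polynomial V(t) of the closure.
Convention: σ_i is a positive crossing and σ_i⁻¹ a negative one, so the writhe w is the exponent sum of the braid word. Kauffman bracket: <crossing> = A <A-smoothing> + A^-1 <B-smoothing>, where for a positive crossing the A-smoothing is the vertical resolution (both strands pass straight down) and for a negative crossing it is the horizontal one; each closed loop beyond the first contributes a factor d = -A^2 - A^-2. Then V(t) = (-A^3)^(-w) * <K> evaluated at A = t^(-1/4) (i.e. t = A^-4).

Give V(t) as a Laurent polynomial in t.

t^2 - 2*t + 3 - 3*t^-1 + 3*t^-2 - 2*t^-3 + 2*t^-4 - t^-5

Derivation:
Reading the diagram top to bottom ('/'-over between positions i,i+1 = s_i, '\'-over = s_i^-1): braid word = s3 s1^-1 s2^-1 s1 s3 s2^-1 s1^-1 s2 s1^-1.
Braid: s3 s1^-1 s2^-1 s1 s3 s2^-1 s1^-1 s2 s1^-1 on 4 strands, 9 crossings.
Writhe w = (#positive) - (#negative) = 4 - 5 = -1.
Enumerate smoothing states for the bracket polynomial. There are 2^9 = 512 states.
For each crossing: s=0 is the vertical smoothing, s=1 horizontal. Crossing k contributes A^(sign_k * (1 - 2*s_k)); loop factor d = -A^2 - A^-2.
Tabulate the states by total A-exponent and number of loops L (A-exp: L × count):
  A^9: L=5 ×1
  A^7: L=4 ×9
  A^5: L=3 ×32, L=5 ×4
  A^3: L=2 ×53, L=4 ×30, L=6 ×1
  A^1: L=1 ×35, L=3 ×80, L=5 ×11
  A^-1: L=2 ×86, L=4 ×39, L=6 ×1
  A^-3: L=1 ×21, L=3 ×58, L=5 ×5
  A^-5: L=2 ×26, L=4 ×10
  A^-7: L=1 ×3, L=3 ×6
  A^-9: L=2 ×1
Each group contributes A^e * Σ count * d^(L-1):
Powers of d = -A^2 - A^-2: d^2 = A^4 + 2 + A^-4; d^3 = -A^6 - 3*A^2 - 3*A^-2 - A^-6; d^4 = A^8 + 4*A^4 + 6 + 4*A^-4 + A^-8; d^5 = -A^10 - 5*A^6 - 10*A^2 - 10*A^-2 - 5*A^-6 - A^-10.
  A^9 * (d^4) = A^17 + 4*A^13 + 6*A^9 + 4*A^5 + A
  A^7 * (9*d^3) = -9*A^13 - 27*A^9 - 27*A^5 - 9*A
  A^5 * (32*d^2 + 4*d^4) = 4*A^13 + 48*A^9 + 88*A^5 + 48*A + 4*A^-3
  A^3 * (53*d + 30*d^3 + d^5) = -A^13 - 35*A^9 - 153*A^5 - 153*A - 35*A^-3 - A^-7
  A^1 * (35 + 80*d^2 + 11*d^4) = 11*A^9 + 124*A^5 + 261*A + 124*A^-3 + 11*A^-7
  A^-1 * (86*d + 39*d^3 + d^5) = -A^9 - 44*A^5 - 213*A - 213*A^-3 - 44*A^-7 - A^-11
  A^-3 * (21 + 58*d^2 + 5*d^4) = 5*A^5 + 78*A + 167*A^-3 + 78*A^-7 + 5*A^-11
  A^-5 * (26*d + 10*d^3) = -10*A - 56*A^-3 - 56*A^-7 - 10*A^-11
  A^-7 * (3 + 6*d^2) = 6*A^-3 + 15*A^-7 + 6*A^-11
  A^-9 * (d) = -A^-7 - A^-11
Summing the groups: <K> = A^17 - 2*A^13 + 2*A^9 - 3*A^5 + 3*A - 3*A^-3 + 2*A^-7 - A^-11
Normalise by the writhe: (-A^3)^(-w) = (-A^3)^(1) = -A^3, so f(A) = -A^3 * <K> = -A^20 + 2*A^16 - 2*A^12 + 3*A^8 - 3*A^4 + 3 - 2*A^-4 + A^-8.
Substitute A = t^(-1/4), i.e. A^e → t^(-e/4): V(t) = t^2 - 2*t + 3 - 3*t^-1 + 3*t^-2 - 2*t^-3 + 2*t^-4 - t^-5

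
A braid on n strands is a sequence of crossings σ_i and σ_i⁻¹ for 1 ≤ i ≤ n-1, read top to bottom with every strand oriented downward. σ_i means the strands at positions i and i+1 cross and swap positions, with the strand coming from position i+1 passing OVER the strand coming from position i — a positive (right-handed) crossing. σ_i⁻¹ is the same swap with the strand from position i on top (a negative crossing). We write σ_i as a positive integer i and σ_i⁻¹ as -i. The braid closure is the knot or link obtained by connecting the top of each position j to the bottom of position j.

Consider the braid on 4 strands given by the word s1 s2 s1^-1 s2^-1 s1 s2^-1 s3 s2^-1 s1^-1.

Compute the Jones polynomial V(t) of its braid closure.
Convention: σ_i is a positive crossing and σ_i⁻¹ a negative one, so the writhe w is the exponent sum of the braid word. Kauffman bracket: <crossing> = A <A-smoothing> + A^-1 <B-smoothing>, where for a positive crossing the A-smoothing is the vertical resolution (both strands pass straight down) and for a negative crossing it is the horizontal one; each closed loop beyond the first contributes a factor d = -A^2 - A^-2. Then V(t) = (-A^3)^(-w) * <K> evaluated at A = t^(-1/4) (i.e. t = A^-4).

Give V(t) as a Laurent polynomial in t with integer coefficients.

1

Derivation:
The presented braid s1 s2 s1^-1 s2^-1 s1 s2^-1 s3 s2^-1 s1^-1 on 4 strands reduces by inverse Markov moves (closure unchanged at each step):
  Deconjugate: the word is γ·β·γ⁻¹ with γ = s1 s2 (prefix) and γ⁻¹ = s2^-1 s1^-1 (suffix); strip both.
  Destabilize: the word has the form β·s3 where s3 occurs only as the final letter (β ∈ B_3); drop it and the last strand → 3 strands.
Reduced to β = s1^-1 s2^-1 s1 s2^-1 on 3 strands, 4 crossings.
Compute on β:
Braid: s1^-1 s2^-1 s1 s2^-1 on 3 strands, 4 crossings.
Writhe w = (#positive) - (#negative) = 1 - 3 = -2.
State-sum expansion of <K>. There are 2^4 = 16 states.
For each crossing: s=0 is the vertical smoothing, s=1 horizontal. Crossing k contributes A^(sign_k * (1 - 2*s_k)); loop factor d = -A^2 - A^-2.
  state 0000: A-exp=-2, loops=3, term = A^-2 * d^2
  state 0001: A-exp=+0, loops=2, term = A^0 * d^1
  state 0010: A-exp=-4, loops=2, term = A^-4 * d^1
  state 0011: A-exp=-2, loops=1, term = A^-2 * d^0
  state 0100: A-exp=+0, loops=2, term = A^0 * d^1
  state 0101: A-exp=+2, loops=3, term = A^2 * d^2
  state 0110: A-exp=-2, loops=1, term = A^-2 * d^0
  state 0111: A-exp=+0, loops=2, term = A^0 * d^1
  state 1000: A-exp=+0, loops=2, term = A^0 * d^1
  state 1001: A-exp=+2, loops=1, term = A^2 * d^0
  state 1010: A-exp=-2, loops=3, term = A^-2 * d^2
  state 1011: A-exp=+0, loops=2, term = A^0 * d^1
  state 1100: A-exp=+2, loops=1, term = A^2 * d^0
  state 1101: A-exp=+4, loops=2, term = A^4 * d^1
  state 1110: A-exp=+0, loops=2, term = A^0 * d^1
  state 1111: A-exp=+2, loops=1, term = A^2 * d^0
Collect the terms by A-exponent (count of states per loop number):
Powers of d = -A^2 - A^-2: d^2 = A^4 + 2 + A^-4.
  A^4 * (d) = -A^6 - A^2
  A^2 * (3 + d^2) = A^6 + 5*A^2 + A^-2
  A^0 * (6*d) = -6*A^2 - 6*A^-2
  A^-2 * (2 + 2*d^2) = 2*A^2 + 6*A^-2 + 2*A^-6
  A^-4 * (d) = -A^-2 - A^-6
Summing the groups: <K> = A^-6
Normalise by the writhe: (-A^3)^(-w) = (-A^3)^(2) = A^6, so f(A) = A^6 * <K> = 1.
Substitute A = t^(-1/4), i.e. A^e → t^(-e/4): V(t) = 1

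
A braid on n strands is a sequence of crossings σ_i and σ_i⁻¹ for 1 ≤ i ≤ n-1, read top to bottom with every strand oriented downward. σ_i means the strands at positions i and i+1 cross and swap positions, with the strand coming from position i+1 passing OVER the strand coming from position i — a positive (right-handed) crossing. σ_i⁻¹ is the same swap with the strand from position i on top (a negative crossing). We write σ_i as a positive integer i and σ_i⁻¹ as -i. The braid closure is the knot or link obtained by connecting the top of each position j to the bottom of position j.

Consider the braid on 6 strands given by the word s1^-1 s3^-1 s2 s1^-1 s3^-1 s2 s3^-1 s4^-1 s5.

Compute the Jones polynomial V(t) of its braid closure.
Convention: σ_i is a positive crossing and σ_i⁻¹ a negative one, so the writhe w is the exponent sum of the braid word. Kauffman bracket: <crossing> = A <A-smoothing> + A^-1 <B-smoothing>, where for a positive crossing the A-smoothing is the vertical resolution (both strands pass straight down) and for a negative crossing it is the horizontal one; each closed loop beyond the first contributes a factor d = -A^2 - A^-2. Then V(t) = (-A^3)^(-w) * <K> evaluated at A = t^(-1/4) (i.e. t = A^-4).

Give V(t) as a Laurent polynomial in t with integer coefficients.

The presented braid s1^-1 s3^-1 s2 s1^-1 s3^-1 s2 s3^-1 s4^-1 s5 on 6 strands reduces by inverse Markov moves (closure unchanged at each step):
  Destabilize: the word has the form β·s5 where s5 occurs only as the final letter (β ∈ B_5); drop it and the last strand → 5 strands.
  Destabilize: the word has the form β·s4^-1 where s4^-1 occurs only as the final letter (β ∈ B_4); drop it and the last strand → 4 strands.
Reduced to β = s1^-1 s3^-1 s2 s1^-1 s3^-1 s2 s3^-1 on 4 strands, 7 crossings.
Compute on β:
Braid: s1^-1 s3^-1 s2 s1^-1 s3^-1 s2 s3^-1 on 4 strands, 7 crossings.
Writhe w = (#positive) - (#negative) = 2 - 5 = -3.
Enumerate smoothing states for the bracket polynomial. There are 2^7 = 128 states.
Smooth each crossing (0=||, 1=⌣⌢); contribution A^(Σ sign_k(1-2s_k)) * d^(L-1).
Tabulate the states by total A-exponent and number of loops L (A-exp: L × count):
  A^7: L=5 ×1
  A^5: L=4 ×7
  A^3: L=3 ×20, L=5 ×1
  A^1: L=2 ×29, L=4 ×6
  A^-1: L=1 ×19, L=3 ×16
  A^-3: L=2 ×19, L=4 ×2
  A^-5: L=3 ×7
  A^-7: L=4 ×1
Each group contributes A^e * Σ count * d^(L-1):
Powers of d = -A^2 - A^-2: d^2 = A^4 + 2 + A^-4; d^3 = -A^6 - 3*A^2 - 3*A^-2 - A^-6; d^4 = A^8 + 4*A^4 + 6 + 4*A^-4 + A^-8.
  A^7 * (d^4) = A^15 + 4*A^11 + 6*A^7 + 4*A^3 + A^-1
  A^5 * (7*d^3) = -7*A^11 - 21*A^7 - 21*A^3 - 7*A^-1
  A^3 * (20*d^2 + d^4) = A^11 + 24*A^7 + 46*A^3 + 24*A^-1 + A^-5
  A^1 * (29*d + 6*d^3) = -6*A^7 - 47*A^3 - 47*A^-1 - 6*A^-5
  A^-1 * (19 + 16*d^2) = 16*A^3 + 51*A^-1 + 16*A^-5
  A^-3 * (19*d + 2*d^3) = -2*A^3 - 25*A^-1 - 25*A^-5 - 2*A^-9
  A^-5 * (7*d^2) = 7*A^-1 + 14*A^-5 + 7*A^-9
  A^-7 * (d^3) = -A^-1 - 3*A^-5 - 3*A^-9 - A^-13
Summing the groups: <K> = A^15 - 2*A^11 + 3*A^7 - 4*A^3 + 3*A^-1 - 3*A^-5 + 2*A^-9 - A^-13
Normalise by the writhe: (-A^3)^(-w) = (-A^3)^(3) = -A^9, so f(A) = -A^9 * <K> = -A^24 + 2*A^20 - 3*A^16 + 4*A^12 - 3*A^8 + 3*A^4 - 2 + A^-4.
Substitute A = t^(-1/4), i.e. A^e → t^(-e/4): V(t) = t - 2 + 3*t^-1 - 3*t^-2 + 4*t^-3 - 3*t^-4 + 2*t^-5 - t^-6

Answer: t - 2 + 3*t^-1 - 3*t^-2 + 4*t^-3 - 3*t^-4 + 2*t^-5 - t^-6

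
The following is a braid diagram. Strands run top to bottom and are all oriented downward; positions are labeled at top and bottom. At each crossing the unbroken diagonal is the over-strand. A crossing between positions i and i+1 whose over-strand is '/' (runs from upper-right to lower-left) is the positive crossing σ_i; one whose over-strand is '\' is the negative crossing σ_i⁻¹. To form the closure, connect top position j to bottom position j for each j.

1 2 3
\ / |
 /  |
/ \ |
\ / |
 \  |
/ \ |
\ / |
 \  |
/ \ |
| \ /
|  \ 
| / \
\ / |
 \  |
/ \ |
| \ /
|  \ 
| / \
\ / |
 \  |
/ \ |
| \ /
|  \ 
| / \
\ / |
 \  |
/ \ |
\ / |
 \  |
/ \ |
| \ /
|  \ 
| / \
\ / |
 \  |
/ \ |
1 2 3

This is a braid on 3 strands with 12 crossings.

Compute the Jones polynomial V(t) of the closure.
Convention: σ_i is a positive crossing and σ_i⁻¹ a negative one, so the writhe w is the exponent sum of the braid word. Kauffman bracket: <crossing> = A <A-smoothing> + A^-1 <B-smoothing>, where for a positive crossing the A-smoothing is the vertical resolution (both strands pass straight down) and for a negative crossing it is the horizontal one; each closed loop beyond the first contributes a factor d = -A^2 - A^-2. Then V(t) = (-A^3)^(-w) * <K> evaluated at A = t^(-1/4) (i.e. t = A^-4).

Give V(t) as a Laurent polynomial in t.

t^-4 + t^-6 - t^-10

Derivation:
Reading the diagram top to bottom ('/'-over between positions i,i+1 = s_i, '\'-over = s_i^-1): braid word = s1 s1^-1 s1^-1 s2^-1 s1^-1 s2^-1 s1^-1 s2^-1 s1^-1 s1^-1 s2^-1 s1^-1.
The presented braid s1 s1^-1 s1^-1 s2^-1 s1^-1 s2^-1 s1^-1 s2^-1 s1^-1 s1^-1 s2^-1 s1^-1 on 3 strands reduces by inverse Markov moves (closure unchanged at each step):
  Deconjugate: the word is γ·β·γ⁻¹ with γ = s1 (prefix) and γ⁻¹ = s1^-1 (suffix); strip both.
Reduced to β = s1^-1 s1^-1 s2^-1 s1^-1 s2^-1 s1^-1 s2^-1 s1^-1 s1^-1 s2^-1 on 3 strands, 10 crossings.
Compute on β:
Braid: s1^-1 s1^-1 s2^-1 s1^-1 s2^-1 s1^-1 s2^-1 s1^-1 s1^-1 s2^-1 on 3 strands, 10 crossings.
Writhe w = (#positive) - (#negative) = 0 - 10 = -10.
State-sum expansion of <K>. There are 2^10 = 1024 states.
Each crossing splits two ways (0=vertical, 1=horizontal). The state's weight is A^(#A-smoothings - #B-smoothings) * d^(loops - 1).
Tabulate the states by total A-exponent and number of loops L (A-exp: L × count):
  A^10: L=3 ×1
  A^8: L=2 ×4, L=4 ×6
  A^6: L=1 ×4, L=3 ×30, L=5 ×11
  A^4: L=2 ×48, L=4 ×65, L=6 ×7
  A^2: L=1 ×24, L=3 ×140, L=5 ×45, L=7 ×1
  A^0: L=2 ×129, L=4 ×117, L=6 ×6
  A^-2: L=1 ×43, L=3 ×151, L=5 ×16
  A^-4: L=2 ×96, L=4 ×24
  A^-6: L=1 ×24, L=3 ×21
  A^-8: L=2 ×10
  A^-10: L=3 ×1
Each group contributes A^e * Σ count * d^(L-1):
Powers of d = -A^2 - A^-2: d^2 = A^4 + 2 + A^-4; d^3 = -A^6 - 3*A^2 - 3*A^-2 - A^-6; d^4 = A^8 + 4*A^4 + 6 + 4*A^-4 + A^-8; d^5 = -A^10 - 5*A^6 - 10*A^2 - 10*A^-2 - 5*A^-6 - A^-10; d^6 = A^12 + 6*A^8 + 15*A^4 + 20 + 15*A^-4 + 6*A^-8 + A^-12.
  A^10 * (d^2) = A^14 + 2*A^10 + A^6
  A^8 * (4*d + 6*d^3) = -6*A^14 - 22*A^10 - 22*A^6 - 6*A^2
  A^6 * (4 + 30*d^2 + 11*d^4) = 11*A^14 + 74*A^10 + 130*A^6 + 74*A^2 + 11*A^-2
  A^4 * (48*d + 65*d^3 + 7*d^5) = -7*A^14 - 100*A^10 - 313*A^6 - 313*A^2 - 100*A^-2 - 7*A^-6
  A^2 * (24 + 140*d^2 + 45*d^4 + d^6) = A^14 + 51*A^10 + 335*A^6 + 594*A^2 + 335*A^-2 + 51*A^-6 + A^-10
  A^0 * (129*d + 117*d^3 + 6*d^5) = -6*A^10 - 147*A^6 - 540*A^2 - 540*A^-2 - 147*A^-6 - 6*A^-10
  A^-2 * (43 + 151*d^2 + 16*d^4) = 16*A^6 + 215*A^2 + 441*A^-2 + 215*A^-6 + 16*A^-10
  A^-4 * (96*d + 24*d^3) = -24*A^2 - 168*A^-2 - 168*A^-6 - 24*A^-10
  A^-6 * (24 + 21*d^2) = 21*A^-2 + 66*A^-6 + 21*A^-10
  A^-8 * (10*d) = -10*A^-6 - 10*A^-10
  A^-10 * (d^2) = A^-6 + 2*A^-10 + A^-14
Summing the groups: <K> = -A^10 + A^-6 + A^-14
Normalise by the writhe: (-A^3)^(-w) = (-A^3)^(10) = A^30, so f(A) = A^30 * <K> = -A^40 + A^24 + A^16.
Substitute A = t^(-1/4), i.e. A^e → t^(-e/4): V(t) = t^-4 + t^-6 - t^-10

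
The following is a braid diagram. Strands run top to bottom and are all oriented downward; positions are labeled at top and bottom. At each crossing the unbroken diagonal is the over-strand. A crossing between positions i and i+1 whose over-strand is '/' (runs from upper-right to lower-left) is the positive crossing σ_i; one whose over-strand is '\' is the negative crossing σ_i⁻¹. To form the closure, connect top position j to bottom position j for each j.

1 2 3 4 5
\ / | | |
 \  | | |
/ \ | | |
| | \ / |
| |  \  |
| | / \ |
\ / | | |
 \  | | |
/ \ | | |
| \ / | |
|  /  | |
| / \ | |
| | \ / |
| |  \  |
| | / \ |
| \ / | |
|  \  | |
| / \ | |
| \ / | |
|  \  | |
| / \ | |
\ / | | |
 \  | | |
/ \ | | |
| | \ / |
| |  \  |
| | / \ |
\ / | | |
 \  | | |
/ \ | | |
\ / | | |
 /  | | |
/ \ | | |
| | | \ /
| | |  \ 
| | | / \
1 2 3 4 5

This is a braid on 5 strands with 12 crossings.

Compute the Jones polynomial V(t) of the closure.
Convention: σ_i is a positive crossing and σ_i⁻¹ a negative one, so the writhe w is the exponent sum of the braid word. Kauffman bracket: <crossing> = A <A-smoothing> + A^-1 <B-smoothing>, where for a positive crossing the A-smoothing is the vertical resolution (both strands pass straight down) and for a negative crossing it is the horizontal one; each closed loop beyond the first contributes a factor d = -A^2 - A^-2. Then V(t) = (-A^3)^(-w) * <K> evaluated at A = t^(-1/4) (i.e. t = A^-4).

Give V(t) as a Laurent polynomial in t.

t^-2 - t^-3 + 3*t^-4 - 3*t^-5 + 4*t^-6 - 4*t^-7 + 2*t^-8 - 2*t^-9 + t^-10

Derivation:
Reading the diagram top to bottom ('/'-over between positions i,i+1 = s_i, '\'-over = s_i^-1): braid word = s1^-1 s3^-1 s1^-1 s2 s3^-1 s2^-1 s2^-1 s1^-1 s3^-1 s1^-1 s1 s4^-1.
The presented braid s1^-1 s3^-1 s1^-1 s2 s3^-1 s2^-1 s2^-1 s1^-1 s3^-1 s1^-1 s1 s4^-1 on 5 strands reduces by inverse Markov moves (closure unchanged at each step):
  Destabilize: the word has the form β·s4^-1 where s4^-1 occurs only as the final letter (β ∈ B_4); drop it and the last strand → 4 strands.
  Deconjugate: the word is γ·β·γ⁻¹ with γ = s1^-1 (prefix) and γ⁻¹ = s1 (suffix); strip both.
Reduced to β = s3^-1 s1^-1 s2 s3^-1 s2^-1 s2^-1 s1^-1 s3^-1 s1^-1 on 4 strands, 9 crossings.
Compute on β:
Braid: s3^-1 s1^-1 s2 s3^-1 s2^-1 s2^-1 s1^-1 s3^-1 s1^-1 on 4 strands, 9 crossings.
Writhe w = (#positive) - (#negative) = 1 - 8 = -7.
Computing the Kauffman bracket via state sum. There are 2^9 = 512 states.
Smooth each crossing (0=||, 1=⌣⌢); contribution A^(Σ sign_k(1-2s_k)) * d^(L-1).
Tabulate the states by total A-exponent and number of loops L (A-exp: L × count):
  A^9: L=6 ×1
  A^7: L=5 ×9
  A^5: L=4 ×34, L=6 ×2
  A^3: L=3 ×67, L=5 ×17
  A^1: L=2 ×69, L=4 ×56, L=6 ×1
  A^-1: L=1 ×30, L=3 ×88, L=5 ×8
  A^-3: L=2 ×61, L=4 ×23
  A^-5: L=1 ×9, L=3 ×26, L=5 ×1
  A^-7: L=2 ×6, L=4 ×3
  A^-9: L=3 ×1
Each group contributes A^e * Σ count * d^(L-1):
Powers of d = -A^2 - A^-2: d^2 = A^4 + 2 + A^-4; d^3 = -A^6 - 3*A^2 - 3*A^-2 - A^-6; d^4 = A^8 + 4*A^4 + 6 + 4*A^-4 + A^-8; d^5 = -A^10 - 5*A^6 - 10*A^2 - 10*A^-2 - 5*A^-6 - A^-10.
  A^9 * (d^5) = -A^19 - 5*A^15 - 10*A^11 - 10*A^7 - 5*A^3 - A^-1
  A^7 * (9*d^4) = 9*A^15 + 36*A^11 + 54*A^7 + 36*A^3 + 9*A^-1
  A^5 * (34*d^3 + 2*d^5) = -2*A^15 - 44*A^11 - 122*A^7 - 122*A^3 - 44*A^-1 - 2*A^-5
  A^3 * (67*d^2 + 17*d^4) = 17*A^11 + 135*A^7 + 236*A^3 + 135*A^-1 + 17*A^-5
  A^1 * (69*d + 56*d^3 + d^5) = -A^11 - 61*A^7 - 247*A^3 - 247*A^-1 - 61*A^-5 - A^-9
  A^-1 * (30 + 88*d^2 + 8*d^4) = 8*A^7 + 120*A^3 + 254*A^-1 + 120*A^-5 + 8*A^-9
  A^-3 * (61*d + 23*d^3) = -23*A^3 - 130*A^-1 - 130*A^-5 - 23*A^-9
  A^-5 * (9 + 26*d^2 + d^4) = A^3 + 30*A^-1 + 67*A^-5 + 30*A^-9 + A^-13
  A^-7 * (6*d + 3*d^3) = -3*A^-1 - 15*A^-5 - 15*A^-9 - 3*A^-13
  A^-9 * (d^2) = A^-5 + 2*A^-9 + A^-13
Summing the groups: <K> = -A^19 + 2*A^15 - 2*A^11 + 4*A^7 - 4*A^3 + 3*A^-1 - 3*A^-5 + A^-9 - A^-13
Normalise by the writhe: (-A^3)^(-w) = (-A^3)^(7) = -A^21, so f(A) = -A^21 * <K> = A^40 - 2*A^36 + 2*A^32 - 4*A^28 + 4*A^24 - 3*A^20 + 3*A^16 - A^12 + A^8.
Substitute A = t^(-1/4), i.e. A^e → t^(-e/4): V(t) = t^-2 - t^-3 + 3*t^-4 - 3*t^-5 + 4*t^-6 - 4*t^-7 + 2*t^-8 - 2*t^-9 + t^-10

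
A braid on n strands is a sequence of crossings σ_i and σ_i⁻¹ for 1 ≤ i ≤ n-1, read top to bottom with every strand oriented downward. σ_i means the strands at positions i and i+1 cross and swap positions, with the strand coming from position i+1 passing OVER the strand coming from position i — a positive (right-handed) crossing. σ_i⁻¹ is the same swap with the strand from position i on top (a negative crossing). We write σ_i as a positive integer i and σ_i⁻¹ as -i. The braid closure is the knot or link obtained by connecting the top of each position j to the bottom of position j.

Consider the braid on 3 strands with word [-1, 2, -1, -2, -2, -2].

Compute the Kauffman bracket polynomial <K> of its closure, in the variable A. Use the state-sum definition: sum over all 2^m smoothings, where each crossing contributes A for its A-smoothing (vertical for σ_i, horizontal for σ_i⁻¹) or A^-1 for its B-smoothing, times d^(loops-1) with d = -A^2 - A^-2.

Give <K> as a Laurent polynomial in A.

Braid: s1^-1 s2 s1^-1 s2^-1 s2^-1 s2^-1 on 3 strands, 6 crossings.
Writhe w = (#positive) - (#negative) = 1 - 5 = -4.
Computing the Kauffman bracket via state sum. There are 2^6 = 64 states.
Smooth each crossing (0=||, 1=⌣⌢); contribution A^(Σ sign_k(1-2s_k)) * d^(L-1).
Tabulate the states by total A-exponent and number of loops L (A-exp: L × count):
  A^6: L=4 ×1
  A^4: L=3 ×6
  A^2: L=2 ×12, L=4 ×3
  A^0: L=1 ×9, L=3 ×10, L=5 ×1
  A^-2: L=2 ×12, L=4 ×3
  A^-4: L=1 ×2, L=3 ×4
  A^-6: L=2 ×1
Each group contributes A^e * Σ count * d^(L-1):
Powers of d = -A^2 - A^-2: d^2 = A^4 + 2 + A^-4; d^3 = -A^6 - 3*A^2 - 3*A^-2 - A^-6; d^4 = A^8 + 4*A^4 + 6 + 4*A^-4 + A^-8.
  A^6 * (d^3) = -A^12 - 3*A^8 - 3*A^4 - 1
  A^4 * (6*d^2) = 6*A^8 + 12*A^4 + 6
  A^2 * (12*d + 3*d^3) = -3*A^8 - 21*A^4 - 21 - 3*A^-4
  A^0 * (9 + 10*d^2 + d^4) = A^8 + 14*A^4 + 35 + 14*A^-4 + A^-8
  A^-2 * (12*d + 3*d^3) = -3*A^4 - 21 - 21*A^-4 - 3*A^-8
  A^-4 * (2 + 4*d^2) = 4 + 10*A^-4 + 4*A^-8
  A^-6 * (d) = -A^-4 - A^-8
Summing the groups: <K> = -A^12 + A^8 - A^4 + 2 - A^-4 + A^-8

Answer: -A^12 + A^8 - A^4 + 2 - A^-4 + A^-8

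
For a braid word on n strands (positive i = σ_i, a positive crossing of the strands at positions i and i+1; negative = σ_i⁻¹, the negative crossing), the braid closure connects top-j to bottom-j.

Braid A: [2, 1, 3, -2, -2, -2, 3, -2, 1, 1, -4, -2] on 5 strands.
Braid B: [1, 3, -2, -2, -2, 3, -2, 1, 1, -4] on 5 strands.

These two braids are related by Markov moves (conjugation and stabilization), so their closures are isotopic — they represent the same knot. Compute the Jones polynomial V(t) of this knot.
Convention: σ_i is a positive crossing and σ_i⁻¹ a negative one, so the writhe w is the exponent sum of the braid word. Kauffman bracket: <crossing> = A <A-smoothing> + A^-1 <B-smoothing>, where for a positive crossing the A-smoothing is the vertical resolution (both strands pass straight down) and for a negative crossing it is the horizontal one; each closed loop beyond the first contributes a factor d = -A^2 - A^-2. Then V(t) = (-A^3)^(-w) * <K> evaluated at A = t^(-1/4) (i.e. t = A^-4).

-t^5 + 2*t^4 - 3*t^3 + 5*t^2 - 5*t + 6 - 5*t^-1 + 3*t^-2 - 2*t^-3 + t^-4

Derivation:
Markov-equivalent braids have isotopic closures, hence identical knot invariants. Strip the Markov moves from each word to reach a common short braid β, then compute V(t) once on β.
Braid A: s2 s1 s3 s2^-1 s2^-1 s2^-1 s3 s2^-1 s1 s1 s4^-1 s2^-1 on 5 strands reduces by inverse Markov moves (closure unchanged at each step):
  Deconjugate: the word is γ·β·γ⁻¹ with γ = s2 (prefix) and γ⁻¹ = s2^-1 (suffix); strip both.
  Destabilize: the word has the form β·s4^-1 where s4^-1 occurs only as the final letter (β ∈ B_4); drop it and the last strand → 4 strands.
Reduced to β = s1 s3 s2^-1 s2^-1 s2^-1 s3 s2^-1 s1 s1 on 4 strands, 9 crossings.
Braid B: s1 s3 s2^-1 s2^-1 s2^-1 s3 s2^-1 s1 s1 s4^-1 on 5 strands reduces by inverse Markov moves (closure unchanged at each step):
  Destabilize: the word has the form β·s4^-1 where s4^-1 occurs only as the final letter (β ∈ B_4); drop it and the last strand → 4 strands.
Reduced to β = s1 s3 s2^-1 s2^-1 s2^-1 s3 s2^-1 s1 s1 on 4 strands, 9 crossings.
Both give the same β = s1 s3 s2^-1 s2^-1 s2^-1 s3 s2^-1 s1 s1 on 4 strands, so one state sum suffices:
Braid: s1 s3 s2^-1 s2^-1 s2^-1 s3 s2^-1 s1 s1 on 4 strands, 9 crossings.
Writhe w = (#positive) - (#negative) = 5 - 4 = 1.
State-sum expansion of <K>. There are 2^9 = 512 states.
Smooth each crossing (0=||, 1=⌣⌢); contribution A^(Σ sign_k(1-2s_k)) * d^(L-1).
Tabulate the states by total A-exponent and number of loops L (A-exp: L × count):
  A^9: L=6 ×1
  A^7: L=5 ×9
  A^5: L=4 ×33, L=6 ×3
  A^3: L=3 ×64, L=5 ×19, L=7 ×1
  A^1: L=2 ×68, L=4 ×52, L=6 ×6
  A^-1: L=1 ×33, L=3 ×75, L=5 ×18
  A^-3: L=2 ×51, L=4 ×32, L=6 ×1
  A^-5: L=3 ×32, L=5 ×4
  A^-7: L=4 ×9
  A^-9: L=5 ×1
Each group contributes A^e * Σ count * d^(L-1):
Powers of d = -A^2 - A^-2: d^2 = A^4 + 2 + A^-4; d^3 = -A^6 - 3*A^2 - 3*A^-2 - A^-6; d^4 = A^8 + 4*A^4 + 6 + 4*A^-4 + A^-8; d^5 = -A^10 - 5*A^6 - 10*A^2 - 10*A^-2 - 5*A^-6 - A^-10; d^6 = A^12 + 6*A^8 + 15*A^4 + 20 + 15*A^-4 + 6*A^-8 + A^-12.
  A^9 * (d^5) = -A^19 - 5*A^15 - 10*A^11 - 10*A^7 - 5*A^3 - A^-1
  A^7 * (9*d^4) = 9*A^15 + 36*A^11 + 54*A^7 + 36*A^3 + 9*A^-1
  A^5 * (33*d^3 + 3*d^5) = -3*A^15 - 48*A^11 - 129*A^7 - 129*A^3 - 48*A^-1 - 3*A^-5
  A^3 * (64*d^2 + 19*d^4 + d^6) = A^15 + 25*A^11 + 155*A^7 + 262*A^3 + 155*A^-1 + 25*A^-5 + A^-9
  A^1 * (68*d + 52*d^3 + 6*d^5) = -6*A^11 - 82*A^7 - 284*A^3 - 284*A^-1 - 82*A^-5 - 6*A^-9
  A^-1 * (33 + 75*d^2 + 18*d^4) = 18*A^7 + 147*A^3 + 291*A^-1 + 147*A^-5 + 18*A^-9
  A^-3 * (51*d + 32*d^3 + d^5) = -A^7 - 37*A^3 - 157*A^-1 - 157*A^-5 - 37*A^-9 - A^-13
  A^-5 * (32*d^2 + 4*d^4) = 4*A^3 + 48*A^-1 + 88*A^-5 + 48*A^-9 + 4*A^-13
  A^-7 * (9*d^3) = -9*A^-1 - 27*A^-5 - 27*A^-9 - 9*A^-13
  A^-9 * (d^4) = A^-1 + 4*A^-5 + 6*A^-9 + 4*A^-13 + A^-17
Summing the groups: <K> = -A^19 + 2*A^15 - 3*A^11 + 5*A^7 - 6*A^3 + 5*A^-1 - 5*A^-5 + 3*A^-9 - 2*A^-13 + A^-17
Normalise by the writhe: (-A^3)^(-w) = (-A^3)^(-1) = -A^-3, so f(A) = -A^-3 * <K> = A^16 - 2*A^12 + 3*A^8 - 5*A^4 + 6 - 5*A^-4 + 5*A^-8 - 3*A^-12 + 2*A^-16 - A^-20.
Substitute A = t^(-1/4), i.e. A^e → t^(-e/4): V(t) = -t^5 + 2*t^4 - 3*t^3 + 5*t^2 - 5*t + 6 - 5*t^-1 + 3*t^-2 - 2*t^-3 + t^-4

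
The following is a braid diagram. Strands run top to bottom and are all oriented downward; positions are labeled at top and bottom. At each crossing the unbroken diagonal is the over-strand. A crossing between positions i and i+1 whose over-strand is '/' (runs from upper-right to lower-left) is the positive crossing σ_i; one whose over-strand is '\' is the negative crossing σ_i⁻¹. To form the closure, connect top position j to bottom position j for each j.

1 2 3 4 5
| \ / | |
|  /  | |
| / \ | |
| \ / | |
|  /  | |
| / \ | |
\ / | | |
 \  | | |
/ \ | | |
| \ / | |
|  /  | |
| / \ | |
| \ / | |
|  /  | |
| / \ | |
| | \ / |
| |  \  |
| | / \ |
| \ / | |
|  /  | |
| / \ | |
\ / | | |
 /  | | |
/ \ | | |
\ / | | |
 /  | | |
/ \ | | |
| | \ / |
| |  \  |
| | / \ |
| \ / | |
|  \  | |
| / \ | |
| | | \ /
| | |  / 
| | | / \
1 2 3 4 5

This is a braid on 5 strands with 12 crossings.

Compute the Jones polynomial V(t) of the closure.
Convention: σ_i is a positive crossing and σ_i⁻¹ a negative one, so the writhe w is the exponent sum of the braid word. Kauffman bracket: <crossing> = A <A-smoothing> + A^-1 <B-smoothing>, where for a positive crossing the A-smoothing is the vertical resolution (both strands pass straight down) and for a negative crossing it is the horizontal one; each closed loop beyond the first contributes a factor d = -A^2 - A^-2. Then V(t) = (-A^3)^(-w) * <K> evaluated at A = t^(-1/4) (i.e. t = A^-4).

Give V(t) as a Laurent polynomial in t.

t^7 - 2*t^6 + 3*t^5 - 5*t^4 + 5*t^3 - 4*t^2 + 4*t - 2 + t^-1

Derivation:
Reading the diagram top to bottom ('/'-over between positions i,i+1 = s_i, '\'-over = s_i^-1): braid word = s2 s2 s1^-1 s2 s2 s3^-1 s2 s1 s1 s3^-1 s2^-1 s4.
The presented braid s2 s2 s1^-1 s2 s2 s3^-1 s2 s1 s1 s3^-1 s2^-1 s4 on 5 strands reduces by inverse Markov moves (closure unchanged at each step):
  Destabilize: the word has the form β·s4 where s4 occurs only as the final letter (β ∈ B_4); drop it and the last strand → 4 strands.
  Deconjugate: the word is γ·β·γ⁻¹ with γ = s2 (prefix) and γ⁻¹ = s2^-1 (suffix); strip both.
Reduced to β = s2 s1^-1 s2 s2 s3^-1 s2 s1 s1 s3^-1 on 4 strands, 9 crossings.
Compute on β:
Braid: s2 s1^-1 s2 s2 s3^-1 s2 s1 s1 s3^-1 on 4 strands, 9 crossings.
Writhe w = (#positive) - (#negative) = 6 - 3 = 3.
Computing the Kauffman bracket via state sum. There are 2^9 = 512 states.
Smooth each crossing (0=||, 1=⌣⌢); contribution A^(Σ sign_k(1-2s_k)) * d^(L-1).
Tabulate the states by total A-exponent and number of loops L (A-exp: L × count):
  A^9: L=3 ×1
  A^7: L=2 ×6, L=4 ×3
  A^5: L=1 ×11, L=3 ×24, L=5 ×1
  A^3: L=2 ×68, L=4 ×16
  A^1: L=1 ×38, L=3 ×85, L=5 ×3
  A^-1: L=2 ×77, L=4 ×49
  A^-3: L=3 ×69, L=5 ×15
  A^-5: L=4 ×34, L=6 ×2
  A^-7: L=5 ×9
  A^-9: L=6 ×1
Each group contributes A^e * Σ count * d^(L-1):
Powers of d = -A^2 - A^-2: d^2 = A^4 + 2 + A^-4; d^3 = -A^6 - 3*A^2 - 3*A^-2 - A^-6; d^4 = A^8 + 4*A^4 + 6 + 4*A^-4 + A^-8; d^5 = -A^10 - 5*A^6 - 10*A^2 - 10*A^-2 - 5*A^-6 - A^-10.
  A^9 * (d^2) = A^13 + 2*A^9 + A^5
  A^7 * (6*d + 3*d^3) = -3*A^13 - 15*A^9 - 15*A^5 - 3*A
  A^5 * (11 + 24*d^2 + d^4) = A^13 + 28*A^9 + 65*A^5 + 28*A + A^-3
  A^3 * (68*d + 16*d^3) = -16*A^9 - 116*A^5 - 116*A - 16*A^-3
  A^1 * (38 + 85*d^2 + 3*d^4) = 3*A^9 + 97*A^5 + 226*A + 97*A^-3 + 3*A^-7
  A^-1 * (77*d + 49*d^3) = -49*A^5 - 224*A - 224*A^-3 - 49*A^-7
  A^-3 * (69*d^2 + 15*d^4) = 15*A^5 + 129*A + 228*A^-3 + 129*A^-7 + 15*A^-11
  A^-5 * (34*d^3 + 2*d^5) = -2*A^5 - 44*A - 122*A^-3 - 122*A^-7 - 44*A^-11 - 2*A^-15
  A^-7 * (9*d^4) = 9*A + 36*A^-3 + 54*A^-7 + 36*A^-11 + 9*A^-15
  A^-9 * (d^5) = -A - 5*A^-3 - 10*A^-7 - 10*A^-11 - 5*A^-15 - A^-19
Summing the groups: <K> = -A^13 + 2*A^9 - 4*A^5 + 4*A - 5*A^-3 + 5*A^-7 - 3*A^-11 + 2*A^-15 - A^-19
Normalise by the writhe: (-A^3)^(-w) = (-A^3)^(-3) = -A^-9, so f(A) = -A^-9 * <K> = A^4 - 2 + 4*A^-4 - 4*A^-8 + 5*A^-12 - 5*A^-16 + 3*A^-20 - 2*A^-24 + A^-28.
Substitute A = t^(-1/4), i.e. A^e → t^(-e/4): V(t) = t^7 - 2*t^6 + 3*t^5 - 5*t^4 + 5*t^3 - 4*t^2 + 4*t - 2 + t^-1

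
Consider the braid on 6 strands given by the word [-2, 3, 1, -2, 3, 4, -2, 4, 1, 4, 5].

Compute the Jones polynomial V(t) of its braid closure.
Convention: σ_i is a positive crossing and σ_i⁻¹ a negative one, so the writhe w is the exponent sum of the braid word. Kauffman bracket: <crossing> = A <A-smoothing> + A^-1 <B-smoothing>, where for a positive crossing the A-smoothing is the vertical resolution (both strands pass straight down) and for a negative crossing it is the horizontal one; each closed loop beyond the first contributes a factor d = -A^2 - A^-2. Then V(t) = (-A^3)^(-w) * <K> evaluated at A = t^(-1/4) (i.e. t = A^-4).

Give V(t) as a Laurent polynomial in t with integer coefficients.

The presented braid s2^-1 s3 s1 s2^-1 s3 s4 s2^-1 s4 s1 s4 s5 on 6 strands reduces by inverse Markov moves (closure unchanged at each step):
  Destabilize: the word has the form β·s5 where s5 occurs only as the final letter (β ∈ B_5); drop it and the last strand → 5 strands.
Reduced to β = s2^-1 s3 s1 s2^-1 s3 s4 s2^-1 s4 s1 s4 on 5 strands, 10 crossings.
Compute on β:
Braid: s2^-1 s3 s1 s2^-1 s3 s4 s2^-1 s4 s1 s4 on 5 strands, 10 crossings.
Writhe w = (#positive) - (#negative) = 7 - 3 = 4.
Enumerate smoothing states for the bracket polynomial. There are 2^10 = 1024 states.
For each crossing: s=0 is the vertical smoothing, s=1 horizontal. Crossing k contributes A^(sign_k * (1 - 2*s_k)); loop factor d = -A^2 - A^-2.
Tabulate the states by total A-exponent and number of loops L (A-exp: L × count):
  A^10: L=6 ×1
  A^8: L=5 ×10
  A^6: L=4 ×42, L=6 ×3
  A^4: L=3 ×95, L=5 ×24, L=7 ×1
  A^2: L=2 ×117, L=4 ×86, L=6 ×7
  A^0: L=1 ×63, L=3 ×157, L=5 ×32
  A^-2: L=2 ×120, L=4 ×87, L=6 ×3
  A^-4: L=3 ×99, L=5 ×21
  A^-6: L=4 ×43, L=6 ×2
  A^-8: L=5 ×10
  A^-10: L=6 ×1
Each group contributes A^e * Σ count * d^(L-1):
Powers of d = -A^2 - A^-2: d^2 = A^4 + 2 + A^-4; d^3 = -A^6 - 3*A^2 - 3*A^-2 - A^-6; d^4 = A^8 + 4*A^4 + 6 + 4*A^-4 + A^-8; d^5 = -A^10 - 5*A^6 - 10*A^2 - 10*A^-2 - 5*A^-6 - A^-10; d^6 = A^12 + 6*A^8 + 15*A^4 + 20 + 15*A^-4 + 6*A^-8 + A^-12.
  A^10 * (d^5) = -A^20 - 5*A^16 - 10*A^12 - 10*A^8 - 5*A^4 - 1
  A^8 * (10*d^4) = 10*A^16 + 40*A^12 + 60*A^8 + 40*A^4 + 10
  A^6 * (42*d^3 + 3*d^5) = -3*A^16 - 57*A^12 - 156*A^8 - 156*A^4 - 57 - 3*A^-4
  A^4 * (95*d^2 + 24*d^4 + d^6) = A^16 + 30*A^12 + 206*A^8 + 354*A^4 + 206 + 30*A^-4 + A^-8
  A^2 * (117*d + 86*d^3 + 7*d^5) = -7*A^12 - 121*A^8 - 445*A^4 - 445 - 121*A^-4 - 7*A^-8
  A^0 * (63 + 157*d^2 + 32*d^4) = 32*A^8 + 285*A^4 + 569 + 285*A^-4 + 32*A^-8
  A^-2 * (120*d + 87*d^3 + 3*d^5) = -3*A^8 - 102*A^4 - 411 - 411*A^-4 - 102*A^-8 - 3*A^-12
  A^-4 * (99*d^2 + 21*d^4) = 21*A^4 + 183 + 324*A^-4 + 183*A^-8 + 21*A^-12
  A^-6 * (43*d^3 + 2*d^5) = -2*A^4 - 53 - 149*A^-4 - 149*A^-8 - 53*A^-12 - 2*A^-16
  A^-8 * (10*d^4) = 10 + 40*A^-4 + 60*A^-8 + 40*A^-12 + 10*A^-16
  A^-10 * (d^5) = -1 - 5*A^-4 - 10*A^-8 - 10*A^-12 - 5*A^-16 - A^-20
Summing the groups: <K> = -A^20 + 3*A^16 - 4*A^12 + 8*A^8 - 10*A^4 + 10 - 10*A^-4 + 8*A^-8 - 5*A^-12 + 3*A^-16 - A^-20
Normalise by the writhe: (-A^3)^(-w) = (-A^3)^(-4) = A^-12, so f(A) = A^-12 * <K> = -A^8 + 3*A^4 - 4 + 8*A^-4 - 10*A^-8 + 10*A^-12 - 10*A^-16 + 8*A^-20 - 5*A^-24 + 3*A^-28 - A^-32.
Substitute A = t^(-1/4), i.e. A^e → t^(-e/4): V(t) = -t^8 + 3*t^7 - 5*t^6 + 8*t^5 - 10*t^4 + 10*t^3 - 10*t^2 + 8*t - 4 + 3*t^-1 - t^-2

Answer: -t^8 + 3*t^7 - 5*t^6 + 8*t^5 - 10*t^4 + 10*t^3 - 10*t^2 + 8*t - 4 + 3*t^-1 - t^-2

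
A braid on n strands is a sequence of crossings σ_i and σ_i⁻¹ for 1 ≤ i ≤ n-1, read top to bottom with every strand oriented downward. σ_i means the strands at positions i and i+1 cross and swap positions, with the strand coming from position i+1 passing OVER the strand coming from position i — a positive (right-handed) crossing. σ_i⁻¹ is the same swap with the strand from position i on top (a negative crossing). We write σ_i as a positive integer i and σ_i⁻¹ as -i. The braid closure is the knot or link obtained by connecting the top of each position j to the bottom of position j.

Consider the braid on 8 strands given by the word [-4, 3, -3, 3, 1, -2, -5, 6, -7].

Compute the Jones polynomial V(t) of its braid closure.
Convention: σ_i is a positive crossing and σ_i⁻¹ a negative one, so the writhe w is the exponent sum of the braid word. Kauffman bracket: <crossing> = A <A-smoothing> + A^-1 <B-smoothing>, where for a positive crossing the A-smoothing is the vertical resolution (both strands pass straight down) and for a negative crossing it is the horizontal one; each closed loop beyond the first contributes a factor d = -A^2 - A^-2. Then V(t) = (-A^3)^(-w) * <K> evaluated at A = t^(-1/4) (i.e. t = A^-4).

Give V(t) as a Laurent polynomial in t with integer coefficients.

1

Derivation:
The presented braid s4^-1 s3 s3^-1 s3 s1 s2^-1 s5^-1 s6 s7^-1 on 8 strands reduces by inverse Markov moves (closure unchanged at each step):
  Destabilize: the word has the form β·s7^-1 where s7^-1 occurs only as the final letter (β ∈ B_7); drop it and the last strand → 7 strands.
  Destabilize: the word has the form β·s6 where s6 occurs only as the final letter (β ∈ B_6); drop it and the last strand → 6 strands.
  Destabilize: the word has the form β·s5^-1 where s5^-1 occurs only as the final letter (β ∈ B_5); drop it and the last strand → 5 strands.
Reduced to β = s4^-1 s3 s3^-1 s3 s1 s2^-1 on 5 strands, 6 crossings.
Compute on β:
First cancel adjacent σ_i σ_i⁻¹ pairs (Reidemeister II — same braid, same closure): s4^-1 s3 s3^-1 s3 s1 s2^-1 → s4^-1 s3 s1 s2^-1.
Braid: s4^-1 s3 s1 s2^-1 on 5 strands, 4 crossings.
Writhe w = (#positive) - (#negative) = 2 - 2 = 0.
Enumerate smoothing states for the bracket polynomial. There are 2^4 = 16 states.
Smooth each crossing (0=||, 1=⌣⌢); contribution A^(Σ sign_k(1-2s_k)) * d^(L-1).
  state 0000: A-exp=+0, loops=5, term = A^0 * d^4
  state 0001: A-exp=+2, loops=4, term = A^2 * d^3
  state 0010: A-exp=-2, loops=4, term = A^-2 * d^3
  state 0011: A-exp=+0, loops=3, term = A^0 * d^2
  state 0100: A-exp=-2, loops=4, term = A^-2 * d^3
  state 0101: A-exp=+0, loops=3, term = A^0 * d^2
  state 0110: A-exp=-4, loops=3, term = A^-4 * d^2
  state 0111: A-exp=-2, loops=2, term = A^-2 * d^1
  state 1000: A-exp=+2, loops=4, term = A^2 * d^3
  state 1001: A-exp=+4, loops=3, term = A^4 * d^2
  state 1010: A-exp=+0, loops=3, term = A^0 * d^2
  state 1011: A-exp=+2, loops=2, term = A^2 * d^1
  state 1100: A-exp=+0, loops=3, term = A^0 * d^2
  state 1101: A-exp=+2, loops=2, term = A^2 * d^1
  state 1110: A-exp=-2, loops=2, term = A^-2 * d^1
  state 1111: A-exp=+0, loops=1, term = A^0 * d^0
Collect the terms by A-exponent (count of states per loop number):
Powers of d = -A^2 - A^-2: d^2 = A^4 + 2 + A^-4; d^3 = -A^6 - 3*A^2 - 3*A^-2 - A^-6; d^4 = A^8 + 4*A^4 + 6 + 4*A^-4 + A^-8.
  A^4 * (d^2) = A^8 + 2*A^4 + 1
  A^2 * (2*d + 2*d^3) = -2*A^8 - 8*A^4 - 8 - 2*A^-4
  A^0 * (1 + 4*d^2 + d^4) = A^8 + 8*A^4 + 15 + 8*A^-4 + A^-8
  A^-2 * (2*d + 2*d^3) = -2*A^4 - 8 - 8*A^-4 - 2*A^-8
  A^-4 * (d^2) = 1 + 2*A^-4 + A^-8
Summing the groups: <K> = 1
Normalise by the writhe: (-A^3)^(-w) = (-A^3)^(0) = 1, so f(A) = 1 * <K> = 1.
Substitute A = t^(-1/4), i.e. A^e → t^(-e/4): V(t) = 1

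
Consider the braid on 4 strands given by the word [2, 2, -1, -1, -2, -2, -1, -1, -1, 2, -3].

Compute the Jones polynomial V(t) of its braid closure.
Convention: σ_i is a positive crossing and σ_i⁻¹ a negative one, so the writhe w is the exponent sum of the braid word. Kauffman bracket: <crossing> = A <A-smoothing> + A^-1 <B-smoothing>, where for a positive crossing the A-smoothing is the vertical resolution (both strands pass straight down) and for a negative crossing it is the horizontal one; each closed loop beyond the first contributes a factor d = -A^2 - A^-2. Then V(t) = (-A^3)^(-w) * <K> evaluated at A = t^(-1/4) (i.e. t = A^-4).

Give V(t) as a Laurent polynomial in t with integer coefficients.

-1 + 3*t^-1 - 4*t^-2 + 6*t^-3 - 5*t^-4 + 5*t^-5 - 4*t^-6 + 2*t^-7 - t^-8

Derivation:
The presented braid s2 s2 s1^-1 s1^-1 s2^-1 s2^-1 s1^-1 s1^-1 s1^-1 s2 s3^-1 on 4 strands reduces by inverse Markov moves (closure unchanged at each step):
  Destabilize: the word has the form β·s3^-1 where s3^-1 occurs only as the final letter (β ∈ B_3); drop it and the last strand → 3 strands.
Reduced to β = s2 s2 s1^-1 s1^-1 s2^-1 s2^-1 s1^-1 s1^-1 s1^-1 s2 on 3 strands, 10 crossings.
Compute on β:
Braid: s2 s2 s1^-1 s1^-1 s2^-1 s2^-1 s1^-1 s1^-1 s1^-1 s2 on 3 strands, 10 crossings.
Writhe w = (#positive) - (#negative) = 3 - 7 = -4.
State-sum expansion of <K>. There are 2^10 = 1024 states.
For each crossing: s=0 is the vertical smoothing, s=1 horizontal. Crossing k contributes A^(sign_k * (1 - 2*s_k)); loop factor d = -A^2 - A^-2.
Tabulate the states by total A-exponent and number of loops L (A-exp: L × count):
  A^10: L=6 ×1
  A^8: L=5 ×10
  A^6: L=4 ×41, L=6 ×4
  A^4: L=3 ×87, L=5 ×32, L=7 ×1
  A^2: L=2 ×97, L=4 ×100, L=6 ×13
  A^0: L=1 ×46, L=3 ×152, L=5 ×52, L=7 ×2
  A^-2: L=2 ×103, L=4 ×96, L=6 ×11
  A^-4: L=1 ×15, L=3 ×79, L=5 ×26
  A^-6: L=2 ×18, L=4 ×26, L=6 ×1
  A^-8: L=3 ×8, L=5 ×2
  A^-10: L=4 ×1
Each group contributes A^e * Σ count * d^(L-1):
Powers of d = -A^2 - A^-2: d^2 = A^4 + 2 + A^-4; d^3 = -A^6 - 3*A^2 - 3*A^-2 - A^-6; d^4 = A^8 + 4*A^4 + 6 + 4*A^-4 + A^-8; d^5 = -A^10 - 5*A^6 - 10*A^2 - 10*A^-2 - 5*A^-6 - A^-10; d^6 = A^12 + 6*A^8 + 15*A^4 + 20 + 15*A^-4 + 6*A^-8 + A^-12.
  A^10 * (d^5) = -A^20 - 5*A^16 - 10*A^12 - 10*A^8 - 5*A^4 - 1
  A^8 * (10*d^4) = 10*A^16 + 40*A^12 + 60*A^8 + 40*A^4 + 10
  A^6 * (41*d^3 + 4*d^5) = -4*A^16 - 61*A^12 - 163*A^8 - 163*A^4 - 61 - 4*A^-4
  A^4 * (87*d^2 + 32*d^4 + d^6) = A^16 + 38*A^12 + 230*A^8 + 386*A^4 + 230 + 38*A^-4 + A^-8
  A^2 * (97*d + 100*d^3 + 13*d^5) = -13*A^12 - 165*A^8 - 527*A^4 - 527 - 165*A^-4 - 13*A^-8
  A^0 * (46 + 152*d^2 + 52*d^4 + 2*d^6) = 2*A^12 + 64*A^8 + 390*A^4 + 702 + 390*A^-4 + 64*A^-8 + 2*A^-12
  A^-2 * (103*d + 96*d^3 + 11*d^5) = -11*A^8 - 151*A^4 - 501 - 501*A^-4 - 151*A^-8 - 11*A^-12
  A^-4 * (15 + 79*d^2 + 26*d^4) = 26*A^4 + 183 + 329*A^-4 + 183*A^-8 + 26*A^-12
  A^-6 * (18*d + 26*d^3 + d^5) = -A^4 - 31 - 106*A^-4 - 106*A^-8 - 31*A^-12 - A^-16
  A^-8 * (8*d^2 + 2*d^4) = 2 + 16*A^-4 + 28*A^-8 + 16*A^-12 + 2*A^-16
  A^-10 * (d^3) = -A^-4 - 3*A^-8 - 3*A^-12 - A^-16
Summing the groups: <K> = -A^20 + 2*A^16 - 4*A^12 + 5*A^8 - 5*A^4 + 6 - 4*A^-4 + 3*A^-8 - A^-12
Normalise by the writhe: (-A^3)^(-w) = (-A^3)^(4) = A^12, so f(A) = A^12 * <K> = -A^32 + 2*A^28 - 4*A^24 + 5*A^20 - 5*A^16 + 6*A^12 - 4*A^8 + 3*A^4 - 1.
Substitute A = t^(-1/4), i.e. A^e → t^(-e/4): V(t) = -1 + 3*t^-1 - 4*t^-2 + 6*t^-3 - 5*t^-4 + 5*t^-5 - 4*t^-6 + 2*t^-7 - t^-8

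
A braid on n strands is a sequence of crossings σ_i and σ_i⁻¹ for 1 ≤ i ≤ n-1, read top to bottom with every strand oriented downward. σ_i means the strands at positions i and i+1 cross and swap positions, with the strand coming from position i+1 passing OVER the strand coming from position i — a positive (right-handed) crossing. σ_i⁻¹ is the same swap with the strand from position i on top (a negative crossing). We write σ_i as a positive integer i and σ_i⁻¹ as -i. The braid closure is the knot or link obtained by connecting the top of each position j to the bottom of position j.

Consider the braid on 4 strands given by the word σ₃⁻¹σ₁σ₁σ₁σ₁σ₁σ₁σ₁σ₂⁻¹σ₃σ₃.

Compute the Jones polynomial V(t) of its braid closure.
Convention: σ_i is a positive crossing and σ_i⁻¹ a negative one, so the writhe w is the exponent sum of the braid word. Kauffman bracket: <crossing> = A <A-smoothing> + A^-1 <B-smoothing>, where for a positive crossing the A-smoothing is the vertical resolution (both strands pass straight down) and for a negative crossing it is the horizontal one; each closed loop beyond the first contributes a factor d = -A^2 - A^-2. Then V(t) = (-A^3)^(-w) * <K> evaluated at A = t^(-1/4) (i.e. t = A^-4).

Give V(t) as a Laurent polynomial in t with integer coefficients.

-t^10 + t^9 - t^8 + t^7 - t^6 + t^5 + t^3

Derivation:
The presented braid s3^-1 s1 s1 s1 s1 s1 s1 s1 s2^-1 s3 s3 on 4 strands reduces by inverse Markov moves (closure unchanged at each step):
  Deconjugate: the word is γ·β·γ⁻¹ with γ = s3^-1 (prefix) and γ⁻¹ = s3 (suffix); strip both.
  Destabilize: the word has the form β·s3 where s3 occurs only as the final letter (β ∈ B_3); drop it and the last strand → 3 strands.
  Destabilize: the word has the form β·s2^-1 where s2^-1 occurs only as the final letter (β ∈ B_2); drop it and the last strand → 2 strands.
Reduced to β = s1 s1 s1 s1 s1 s1 s1 on 2 strands, 7 crossings.
Compute on β:
Braid: s1 s1 s1 s1 s1 s1 s1 on 2 strands, 7 crossings.
Writhe w = (#positive) - (#negative) = 7 - 0 = 7.
Enumerate smoothing states for the bracket polynomial. There are 2^7 = 128 states.
For each crossing: s=0 is the vertical smoothing, s=1 horizontal. Crossing k contributes A^(sign_k * (1 - 2*s_k)); loop factor d = -A^2 - A^-2.
Tabulate the states by total A-exponent and number of loops L (A-exp: L × count):
  A^7: L=2 ×1
  A^5: L=1 ×7
  A^3: L=2 ×21
  A^1: L=3 ×35
  A^-1: L=4 ×35
  A^-3: L=5 ×21
  A^-5: L=6 ×7
  A^-7: L=7 ×1
Each group contributes A^e * Σ count * d^(L-1):
Powers of d = -A^2 - A^-2: d^2 = A^4 + 2 + A^-4; d^3 = -A^6 - 3*A^2 - 3*A^-2 - A^-6; d^4 = A^8 + 4*A^4 + 6 + 4*A^-4 + A^-8; d^5 = -A^10 - 5*A^6 - 10*A^2 - 10*A^-2 - 5*A^-6 - A^-10; d^6 = A^12 + 6*A^8 + 15*A^4 + 20 + 15*A^-4 + 6*A^-8 + A^-12.
  A^7 * (d) = -A^9 - A^5
  A^5 * (7) = 7*A^5
  A^3 * (21*d) = -21*A^5 - 21*A
  A^1 * (35*d^2) = 35*A^5 + 70*A + 35*A^-3
  A^-1 * (35*d^3) = -35*A^5 - 105*A - 105*A^-3 - 35*A^-7
  A^-3 * (21*d^4) = 21*A^5 + 84*A + 126*A^-3 + 84*A^-7 + 21*A^-11
  A^-5 * (7*d^5) = -7*A^5 - 35*A - 70*A^-3 - 70*A^-7 - 35*A^-11 - 7*A^-15
  A^-7 * (d^6) = A^5 + 6*A + 15*A^-3 + 20*A^-7 + 15*A^-11 + 6*A^-15 + A^-19
Summing the groups: <K> = -A^9 - A + A^-3 - A^-7 + A^-11 - A^-15 + A^-19
Normalise by the writhe: (-A^3)^(-w) = (-A^3)^(-7) = -A^-21, so f(A) = -A^-21 * <K> = A^-12 + A^-20 - A^-24 + A^-28 - A^-32 + A^-36 - A^-40.
Substitute A = t^(-1/4), i.e. A^e → t^(-e/4): V(t) = -t^10 + t^9 - t^8 + t^7 - t^6 + t^5 + t^3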